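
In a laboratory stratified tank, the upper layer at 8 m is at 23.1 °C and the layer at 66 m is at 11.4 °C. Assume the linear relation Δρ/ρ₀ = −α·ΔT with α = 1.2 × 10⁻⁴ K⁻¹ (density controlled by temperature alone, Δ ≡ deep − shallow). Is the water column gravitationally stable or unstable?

stable

ΔT = 11.4 − 23.1 = -11.7 K, so Δρ/ρ₀ = −αΔT = 1.404 × 10⁻³.
Δρ/ρ₀ > 0, so Δρ > 0: deeper water is denser → statically stable.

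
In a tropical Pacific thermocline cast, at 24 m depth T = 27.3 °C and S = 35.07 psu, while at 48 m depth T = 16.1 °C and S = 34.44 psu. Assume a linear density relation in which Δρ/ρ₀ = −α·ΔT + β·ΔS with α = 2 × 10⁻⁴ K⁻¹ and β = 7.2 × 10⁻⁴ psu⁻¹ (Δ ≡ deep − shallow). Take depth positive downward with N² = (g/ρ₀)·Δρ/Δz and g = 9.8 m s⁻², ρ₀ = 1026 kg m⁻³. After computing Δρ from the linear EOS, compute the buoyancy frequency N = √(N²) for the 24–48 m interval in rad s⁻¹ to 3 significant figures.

0.0270 rad s⁻¹

ΔT = -11.2 K, ΔS = -0.63 psu (deep − shallow).
Δρ/ρ₀ = −αΔT + βΔS = 2.24 × 10⁻³ − 4.536 × 10⁻⁴ = 1.7864 × 10⁻³, so Δρ ≈ 1.833 kg m⁻³.
N² = (g/ρ₀)·Δρ/Δz = g·(Δρ/ρ₀)/Δz = 9.8 × 1.7864 × 10⁻³ / 24 = 7.2945 × 10⁻⁴ s⁻².
N = √(7.2945 × 10⁻⁴) = 0.027008 rad s⁻¹ ≈ 0.0270 rad s⁻¹.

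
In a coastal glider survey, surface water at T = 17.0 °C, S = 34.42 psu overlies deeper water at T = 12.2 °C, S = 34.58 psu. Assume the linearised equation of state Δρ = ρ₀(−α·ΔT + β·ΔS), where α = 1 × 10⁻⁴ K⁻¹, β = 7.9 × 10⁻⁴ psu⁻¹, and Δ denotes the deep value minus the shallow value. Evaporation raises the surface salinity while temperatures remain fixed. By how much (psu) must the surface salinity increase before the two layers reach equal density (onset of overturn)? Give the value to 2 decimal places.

Neutral buoyancy requires −α(T_deep − T_surf) + β(S_deep − S_surf′) = 0.
S_surf′ = S_deep − (α/β)·ΔT = 34.58 − (1 × 10⁻⁴/7.9 × 10⁻⁴)·(-4.8) = 35.1876 psu.
Increase required: 35.1876 − 34.42 = 0.7676 psu.

0.77 psu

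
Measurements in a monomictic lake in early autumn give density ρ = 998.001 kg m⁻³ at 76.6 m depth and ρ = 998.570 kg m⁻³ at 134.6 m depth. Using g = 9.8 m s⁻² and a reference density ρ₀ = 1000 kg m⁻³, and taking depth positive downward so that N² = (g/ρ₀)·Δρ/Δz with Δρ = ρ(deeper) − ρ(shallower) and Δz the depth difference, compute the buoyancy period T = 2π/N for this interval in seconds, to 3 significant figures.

Δρ = 998.570 − 998.001 = 0.569 kg m⁻³ over Δz = 134.6 − 76.6 = 58 m.
N² = (9.8/1000) × (0.569/58) = 9.6141 × 10⁻⁵ s⁻².
N = √(9.6141 × 10⁻⁵) = 9.8052 × 10⁻³ rad s⁻¹, so T = 2π/N = 640.80 s ≈ 641 s.

641 s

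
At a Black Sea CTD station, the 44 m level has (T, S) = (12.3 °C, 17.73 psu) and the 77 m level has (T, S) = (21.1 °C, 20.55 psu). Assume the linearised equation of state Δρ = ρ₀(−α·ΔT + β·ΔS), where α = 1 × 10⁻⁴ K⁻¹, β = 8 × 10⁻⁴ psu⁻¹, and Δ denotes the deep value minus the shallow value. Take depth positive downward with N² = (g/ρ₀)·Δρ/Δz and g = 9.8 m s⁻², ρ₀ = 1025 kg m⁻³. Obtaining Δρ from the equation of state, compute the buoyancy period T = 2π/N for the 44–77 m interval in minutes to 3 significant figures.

5.18 min

ΔT = +8.8 K, ΔS = +2.82 psu (deep − shallow).
Δρ/ρ₀ = −αΔT + βΔS = -8.80 × 10⁻⁴ + 2.256 × 10⁻³ = 1.376 × 10⁻³, so Δρ ≈ 1.410 kg m⁻³.
N² = (g/ρ₀)·Δρ/Δz = g·(Δρ/ρ₀)/Δz = 9.8 × 1.376 × 10⁻³ / 33 = 4.0863 × 10⁻⁴ s⁻².
N = √(4.0863 × 10⁻⁴) = 0.020215 rad s⁻¹ → T = 2π/N = 310.82 s = 5.1803 min ≈ 5.18 min.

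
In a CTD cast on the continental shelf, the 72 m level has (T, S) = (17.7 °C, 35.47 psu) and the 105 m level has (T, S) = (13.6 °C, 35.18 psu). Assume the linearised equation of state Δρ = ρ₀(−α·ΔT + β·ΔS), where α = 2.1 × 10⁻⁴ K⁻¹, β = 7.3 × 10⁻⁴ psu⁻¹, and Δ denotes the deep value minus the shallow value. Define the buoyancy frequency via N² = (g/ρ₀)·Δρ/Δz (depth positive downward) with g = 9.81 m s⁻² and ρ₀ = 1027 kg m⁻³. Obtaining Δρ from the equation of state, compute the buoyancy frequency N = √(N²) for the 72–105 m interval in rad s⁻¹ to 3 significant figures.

ΔT = -4.1 K, ΔS = -0.29 psu (deep − shallow).
Δρ/ρ₀ = −αΔT + βΔS = 8.61 × 10⁻⁴ − 2.117 × 10⁻⁴ = 6.493 × 10⁻⁴, so Δρ ≈ 0.6668 kg m⁻³.
N² = (g/ρ₀)·Δρ/Δz = g·(Δρ/ρ₀)/Δz = 9.81 × 6.493 × 10⁻⁴ / 33 = 1.9302 × 10⁻⁴ s⁻².
N = √(1.9302 × 10⁻⁴) = 0.013893 rad s⁻¹ ≈ 0.0139 rad s⁻¹.

0.0139 rad s⁻¹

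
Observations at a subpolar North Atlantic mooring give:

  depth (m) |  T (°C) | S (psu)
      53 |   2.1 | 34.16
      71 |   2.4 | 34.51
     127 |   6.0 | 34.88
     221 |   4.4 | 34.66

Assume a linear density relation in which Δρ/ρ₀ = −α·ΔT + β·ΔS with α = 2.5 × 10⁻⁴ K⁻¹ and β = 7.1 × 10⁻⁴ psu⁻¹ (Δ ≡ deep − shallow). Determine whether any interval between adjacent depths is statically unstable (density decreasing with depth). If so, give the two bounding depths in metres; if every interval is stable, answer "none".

71–127 m

Evaluate Δρ/ρ₀ = −αΔT + βΔS across each adjacent pair:
  53–71 m: −αΔT+βΔS = −(2.5 × 10⁻⁴)(+0.3)+(7.1 × 10⁻⁴)(+0.35) = 1.7 × 10⁻⁴ → stable
  71–127 m: −αΔT+βΔS = −(2.5 × 10⁻⁴)(+3.6)+(7.1 × 10⁻⁴)(+0.37) = -6.4 × 10⁻⁴ → UNSTABLE
  127–221 m: −αΔT+βΔS = −(2.5 × 10⁻⁴)(-1.6)+(7.1 × 10⁻⁴)(-0.22) = 2.4 × 10⁻⁴ → stable
The 71–127 m interval has Δρ < 0: lighter water underlies denser water.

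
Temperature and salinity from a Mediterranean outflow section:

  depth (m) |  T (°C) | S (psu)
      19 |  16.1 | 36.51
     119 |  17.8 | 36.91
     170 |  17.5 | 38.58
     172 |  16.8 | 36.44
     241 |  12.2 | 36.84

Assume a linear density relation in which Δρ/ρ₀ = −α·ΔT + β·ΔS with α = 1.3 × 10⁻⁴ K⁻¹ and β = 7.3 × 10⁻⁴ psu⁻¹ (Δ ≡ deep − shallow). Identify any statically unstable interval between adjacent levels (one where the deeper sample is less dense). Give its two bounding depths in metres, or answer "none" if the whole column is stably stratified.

Evaluate Δρ/ρ₀ = −αΔT + βΔS across each adjacent pair:
  19–119 m: −αΔT+βΔS = −(1.3 × 10⁻⁴)(+1.7)+(7.3 × 10⁻⁴)(+0.40) = 7.1 × 10⁻⁵ → stable
  119–170 m: −αΔT+βΔS = −(1.3 × 10⁻⁴)(-0.3)+(7.3 × 10⁻⁴)(+1.67) = 1.3 × 10⁻³ → stable
  170–172 m: −αΔT+βΔS = −(1.3 × 10⁻⁴)(-0.7)+(7.3 × 10⁻⁴)(-2.14) = -1.5 × 10⁻³ → UNSTABLE
  172–241 m: −αΔT+βΔS = −(1.3 × 10⁻⁴)(-4.6)+(7.3 × 10⁻⁴)(+0.40) = 8.9 × 10⁻⁴ → stable
The 170–172 m interval has Δρ < 0: lighter water underlies denser water.

170–172 m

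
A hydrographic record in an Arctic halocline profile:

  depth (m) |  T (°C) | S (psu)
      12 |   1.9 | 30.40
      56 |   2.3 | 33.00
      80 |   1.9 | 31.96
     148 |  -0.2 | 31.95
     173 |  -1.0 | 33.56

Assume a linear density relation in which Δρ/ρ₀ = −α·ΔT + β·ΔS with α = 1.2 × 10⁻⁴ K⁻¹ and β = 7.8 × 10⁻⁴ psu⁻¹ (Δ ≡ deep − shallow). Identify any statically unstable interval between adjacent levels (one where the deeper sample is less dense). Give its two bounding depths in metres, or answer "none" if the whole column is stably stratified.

56–80 m

Evaluate Δρ/ρ₀ = −αΔT + βΔS across each adjacent pair:
  12–56 m: −αΔT+βΔS = −(1.2 × 10⁻⁴)(+0.4)+(7.8 × 10⁻⁴)(+2.60) = 2.0 × 10⁻³ → stable
  56–80 m: −αΔT+βΔS = −(1.2 × 10⁻⁴)(-0.4)+(7.8 × 10⁻⁴)(-1.04) = -7.6 × 10⁻⁴ → UNSTABLE
  80–148 m: −αΔT+βΔS = −(1.2 × 10⁻⁴)(-2.1)+(7.8 × 10⁻⁴)(-0.01) = 2.4 × 10⁻⁴ → stable
  148–173 m: −αΔT+βΔS = −(1.2 × 10⁻⁴)(-0.8)+(7.8 × 10⁻⁴)(+1.61) = 1.4 × 10⁻³ → stable
The 56–80 m interval has Δρ < 0: lighter water underlies denser water.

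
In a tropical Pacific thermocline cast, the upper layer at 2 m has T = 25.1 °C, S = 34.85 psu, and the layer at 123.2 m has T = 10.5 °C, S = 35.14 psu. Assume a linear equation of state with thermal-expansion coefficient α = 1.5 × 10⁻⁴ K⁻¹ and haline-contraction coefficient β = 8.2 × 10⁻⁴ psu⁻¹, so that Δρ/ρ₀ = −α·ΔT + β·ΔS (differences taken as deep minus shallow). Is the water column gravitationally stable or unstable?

ΔT = 10.5 − 25.1 = -14.6 K and ΔS = 35.14 − 34.85 = +0.29 psu (deep − shallow).
−αΔT = 2.19 × 10⁻³; βΔS = 2.378 × 10⁻⁴; sum Δρ/ρ₀ = 2.4278 × 10⁻³.
Δρ/ρ₀ > 0, so Δρ > 0: deeper water is denser → statically stable.

stable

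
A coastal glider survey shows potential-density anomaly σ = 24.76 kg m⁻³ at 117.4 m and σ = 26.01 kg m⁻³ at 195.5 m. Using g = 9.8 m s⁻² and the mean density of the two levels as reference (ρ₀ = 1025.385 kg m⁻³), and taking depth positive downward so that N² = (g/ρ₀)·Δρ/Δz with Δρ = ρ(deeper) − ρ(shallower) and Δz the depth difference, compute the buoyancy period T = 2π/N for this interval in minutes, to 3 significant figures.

Δρ = 1026.01 − 1024.76 = 1.25 kg m⁻³ over Δz = 195.5 − 117.4 = 78.1 m.
N² = (9.8/1025.385) × (1.25/78.1) = 1.5297 × 10⁻⁴ s⁻².
N = √(1.5297 × 10⁻⁴) = 0.012368 rad s⁻¹, so T = 2π/N = 508.02 s = 8.4670 min ≈ 8.47 min.

8.47 min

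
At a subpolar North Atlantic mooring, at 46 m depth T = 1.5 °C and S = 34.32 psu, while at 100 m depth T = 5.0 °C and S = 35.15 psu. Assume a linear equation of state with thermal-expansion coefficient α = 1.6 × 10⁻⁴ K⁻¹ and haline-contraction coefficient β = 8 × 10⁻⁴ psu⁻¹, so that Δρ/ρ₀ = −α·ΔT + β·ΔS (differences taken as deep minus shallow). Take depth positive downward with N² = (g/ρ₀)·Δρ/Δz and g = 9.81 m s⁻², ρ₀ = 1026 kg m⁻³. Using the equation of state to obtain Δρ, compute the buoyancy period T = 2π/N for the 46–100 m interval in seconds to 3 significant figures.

ΔT = +3.5 K, ΔS = +0.83 psu (deep − shallow).
Δρ/ρ₀ = −αΔT + βΔS = -5.60 × 10⁻⁴ + 6.64 × 10⁻⁴ = 1.04 × 10⁻⁴, so Δρ ≈ 0.1067 kg m⁻³.
N² = (g/ρ₀)·Δρ/Δz = g·(Δρ/ρ₀)/Δz = 9.81 × 1.04 × 10⁻⁴ / 54 = 1.8893 × 10⁻⁵ s⁻².
N = √(1.8893 × 10⁻⁵) = 4.3466 × 10⁻³ rad s⁻¹ → T = 2π/N = 1.4455 × 10³ s ≈ 1.45 × 10³ s.

1.45 × 10³ s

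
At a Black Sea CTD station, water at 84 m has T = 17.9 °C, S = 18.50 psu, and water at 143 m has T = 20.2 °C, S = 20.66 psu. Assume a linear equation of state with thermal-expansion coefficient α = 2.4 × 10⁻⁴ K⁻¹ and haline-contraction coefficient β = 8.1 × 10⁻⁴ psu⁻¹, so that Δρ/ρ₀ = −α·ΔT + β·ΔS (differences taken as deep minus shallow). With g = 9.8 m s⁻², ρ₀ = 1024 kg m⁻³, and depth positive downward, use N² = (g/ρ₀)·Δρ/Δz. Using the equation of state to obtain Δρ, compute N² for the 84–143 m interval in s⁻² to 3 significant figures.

ΔT = +2.3 K, ΔS = +2.16 psu (deep − shallow).
Δρ/ρ₀ = −αΔT + βΔS = -5.52 × 10⁻⁴ + 1.7496 × 10⁻³ = 1.1976 × 10⁻³, so Δρ ≈ 1.226 kg m⁻³.
N² = (g/ρ₀)·Δρ/Δz = g·(Δρ/ρ₀)/Δz = 9.8 × 1.1976 × 10⁻³ / 59 = 1.9892 × 10⁻⁴ s⁻² ≈ 1.99 × 10⁻⁴ s⁻².

1.99 × 10⁻⁴ s⁻²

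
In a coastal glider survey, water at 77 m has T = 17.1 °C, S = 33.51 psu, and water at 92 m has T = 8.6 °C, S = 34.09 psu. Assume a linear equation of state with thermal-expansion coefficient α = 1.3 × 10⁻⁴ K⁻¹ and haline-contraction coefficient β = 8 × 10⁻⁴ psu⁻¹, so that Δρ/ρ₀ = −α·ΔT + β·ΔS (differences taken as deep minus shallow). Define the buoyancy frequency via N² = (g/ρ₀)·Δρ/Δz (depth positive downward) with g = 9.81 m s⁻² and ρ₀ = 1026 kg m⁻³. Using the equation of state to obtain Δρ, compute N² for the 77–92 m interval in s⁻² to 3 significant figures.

ΔT = -8.5 K, ΔS = +0.58 psu (deep − shallow).
Δρ/ρ₀ = −αΔT + βΔS = 1.105 × 10⁻³ + 4.64 × 10⁻⁴ = 1.569 × 10⁻³, so Δρ ≈ 1.610 kg m⁻³.
N² = (g/ρ₀)·Δρ/Δz = g·(Δρ/ρ₀)/Δz = 9.81 × 1.569 × 10⁻³ / 15 = 1.0261 × 10⁻³ s⁻² ≈ 1.03 × 10⁻³ s⁻².

1.03 × 10⁻³ s⁻²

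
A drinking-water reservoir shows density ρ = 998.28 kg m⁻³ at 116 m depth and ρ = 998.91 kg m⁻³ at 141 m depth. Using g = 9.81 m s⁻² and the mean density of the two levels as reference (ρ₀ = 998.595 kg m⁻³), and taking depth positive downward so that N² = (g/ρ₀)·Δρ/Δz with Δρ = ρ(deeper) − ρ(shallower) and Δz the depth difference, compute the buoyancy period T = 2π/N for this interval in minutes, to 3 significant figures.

Δρ = 998.91 − 998.28 = 0.63 kg m⁻³ over Δz = 141 − 116 = 25 m.
N² = (9.81/998.595) × (0.63/25) = 2.4756 × 10⁻⁴ s⁻².
N = √(2.4756 × 10⁻⁴) = 0.015734 rad s⁻¹, so T = 2π/N = 399.34 s = 6.6557 min ≈ 6.66 min.

6.66 min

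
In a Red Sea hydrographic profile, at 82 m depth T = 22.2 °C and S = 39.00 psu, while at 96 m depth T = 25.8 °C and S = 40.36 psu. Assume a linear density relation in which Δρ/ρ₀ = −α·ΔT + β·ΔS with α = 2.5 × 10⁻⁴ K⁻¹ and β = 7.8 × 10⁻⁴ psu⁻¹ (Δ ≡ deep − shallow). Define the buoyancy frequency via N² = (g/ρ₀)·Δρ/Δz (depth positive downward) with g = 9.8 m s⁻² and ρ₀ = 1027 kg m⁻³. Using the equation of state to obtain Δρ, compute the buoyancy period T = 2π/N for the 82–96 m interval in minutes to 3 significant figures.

9.87 min

ΔT = +3.6 K, ΔS = +1.36 psu (deep − shallow).
Δρ/ρ₀ = −αΔT + βΔS = -9.00 × 10⁻⁴ + 1.0608 × 10⁻³ = 1.608 × 10⁻⁴, so Δρ ≈ 0.1651 kg m⁻³.
N² = (g/ρ₀)·Δρ/Δz = g·(Δρ/ρ₀)/Δz = 9.8 × 1.608 × 10⁻⁴ / 14 = 1.1256 × 10⁻⁴ s⁻².
N = √(1.1256 × 10⁻⁴) = 0.010609 rad s⁻¹ → T = 2π/N = 592.25 s = 9.8708 min ≈ 9.87 min.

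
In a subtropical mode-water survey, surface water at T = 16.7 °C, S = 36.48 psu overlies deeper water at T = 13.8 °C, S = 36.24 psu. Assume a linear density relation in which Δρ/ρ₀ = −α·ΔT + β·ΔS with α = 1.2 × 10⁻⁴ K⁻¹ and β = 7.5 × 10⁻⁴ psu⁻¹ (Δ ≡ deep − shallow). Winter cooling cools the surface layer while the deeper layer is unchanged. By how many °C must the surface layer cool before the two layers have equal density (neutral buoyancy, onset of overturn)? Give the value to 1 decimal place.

1.4 °C

Neutral buoyancy requires Δρ = 0, i.e. −α(T_deep − T_surf′) + β(S_deep − S_surf) = 0.
T_surf′ = T_deep − (β/α)·ΔS = 13.8 − (7.5 × 10⁻⁴/1.2 × 10⁻⁴)·(-0.24) = 15.300 °C.
Cooling required: 16.7 − (15.300) = 1.400 °C.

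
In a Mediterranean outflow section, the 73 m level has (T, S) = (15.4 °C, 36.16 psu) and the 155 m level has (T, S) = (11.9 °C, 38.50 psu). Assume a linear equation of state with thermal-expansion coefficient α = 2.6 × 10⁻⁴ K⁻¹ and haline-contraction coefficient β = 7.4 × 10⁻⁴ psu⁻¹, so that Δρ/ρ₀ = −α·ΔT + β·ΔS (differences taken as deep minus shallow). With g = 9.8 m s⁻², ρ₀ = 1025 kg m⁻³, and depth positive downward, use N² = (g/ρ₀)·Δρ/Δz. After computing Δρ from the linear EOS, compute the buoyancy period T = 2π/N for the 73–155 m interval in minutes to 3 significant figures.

5.89 min

ΔT = -3.5 K, ΔS = +2.34 psu (deep − shallow).
Δρ/ρ₀ = −αΔT + βΔS = 9.10 × 10⁻⁴ + 1.7316 × 10⁻³ = 2.6416 × 10⁻³, so Δρ ≈ 2.708 kg m⁻³.
N² = (g/ρ₀)·Δρ/Δz = g·(Δρ/ρ₀)/Δz = 9.8 × 2.6416 × 10⁻³ / 82 = 3.1570 × 10⁻⁴ s⁻².
N = √(3.1570 × 10⁻⁴) = 0.017768 rad s⁻¹ → T = 2π/N = 353.62 s = 5.8937 min ≈ 5.89 min.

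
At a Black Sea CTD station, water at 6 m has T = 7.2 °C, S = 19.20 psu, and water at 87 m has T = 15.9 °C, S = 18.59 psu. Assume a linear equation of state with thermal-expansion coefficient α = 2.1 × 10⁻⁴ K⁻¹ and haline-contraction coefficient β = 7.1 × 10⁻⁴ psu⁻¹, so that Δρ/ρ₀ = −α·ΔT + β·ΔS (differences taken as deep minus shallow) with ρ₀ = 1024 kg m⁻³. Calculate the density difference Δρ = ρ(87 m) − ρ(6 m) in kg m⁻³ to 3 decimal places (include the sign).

-2.314 kg m⁻³

ΔT = +8.7 K, ΔS = -0.61 psu (deep − shallow).
Δρ/ρ₀ = −(2.1 × 10⁻⁴)(+8.7) + (7.1 × 10⁻⁴)(-0.61) = -2.2601 × 10⁻³.
Δρ = 1024 × (-2.2601 × 10⁻³) = -2.314 kg m⁻³.
Negative Δρ: lighter below, statically unstable.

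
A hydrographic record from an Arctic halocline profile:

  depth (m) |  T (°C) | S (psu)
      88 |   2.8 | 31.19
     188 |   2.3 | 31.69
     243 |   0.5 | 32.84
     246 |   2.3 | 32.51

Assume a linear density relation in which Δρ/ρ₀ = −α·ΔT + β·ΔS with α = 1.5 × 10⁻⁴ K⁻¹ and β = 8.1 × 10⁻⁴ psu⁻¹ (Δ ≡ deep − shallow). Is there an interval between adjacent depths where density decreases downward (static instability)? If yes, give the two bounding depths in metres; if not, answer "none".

Evaluate Δρ/ρ₀ = −αΔT + βΔS across each adjacent pair:
  88–188 m: −αΔT+βΔS = −(1.5 × 10⁻⁴)(-0.5)+(8.1 × 10⁻⁴)(+0.50) = 4.8 × 10⁻⁴ → stable
  188–243 m: −αΔT+βΔS = −(1.5 × 10⁻⁴)(-1.8)+(8.1 × 10⁻⁴)(+1.15) = 1.2 × 10⁻³ → stable
  243–246 m: −αΔT+βΔS = −(1.5 × 10⁻⁴)(+1.8)+(8.1 × 10⁻⁴)(-0.33) = -5.4 × 10⁻⁴ → UNSTABLE
The 243–246 m interval has Δρ < 0: lighter water underlies denser water.

243–246 m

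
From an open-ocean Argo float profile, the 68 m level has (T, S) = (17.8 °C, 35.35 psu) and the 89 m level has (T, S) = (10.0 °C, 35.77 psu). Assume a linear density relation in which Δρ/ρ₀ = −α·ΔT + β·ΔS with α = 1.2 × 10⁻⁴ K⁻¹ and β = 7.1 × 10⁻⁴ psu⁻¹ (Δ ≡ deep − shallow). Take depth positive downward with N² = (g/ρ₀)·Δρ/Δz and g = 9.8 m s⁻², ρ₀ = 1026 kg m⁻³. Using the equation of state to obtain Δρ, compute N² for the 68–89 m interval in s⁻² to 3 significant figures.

ΔT = -7.8 K, ΔS = +0.42 psu (deep − shallow).
Δρ/ρ₀ = −αΔT + βΔS = 9.36 × 10⁻⁴ + 2.982 × 10⁻⁴ = 1.2342 × 10⁻³, so Δρ ≈ 1.266 kg m⁻³.
N² = (g/ρ₀)·Δρ/Δz = g·(Δρ/ρ₀)/Δz = 9.8 × 1.2342 × 10⁻³ / 21 = 5.7596 × 10⁻⁴ s⁻² ≈ 5.76 × 10⁻⁴ s⁻².

5.76 × 10⁻⁴ s⁻²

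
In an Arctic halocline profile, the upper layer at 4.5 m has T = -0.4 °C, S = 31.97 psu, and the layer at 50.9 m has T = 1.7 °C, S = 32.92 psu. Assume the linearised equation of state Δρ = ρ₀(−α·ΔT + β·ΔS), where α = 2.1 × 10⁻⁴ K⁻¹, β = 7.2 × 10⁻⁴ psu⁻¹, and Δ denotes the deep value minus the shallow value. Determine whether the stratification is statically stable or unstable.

stable

ΔT = 1.7 − -0.4 = +2.1 K and ΔS = 32.92 − 31.97 = +0.95 psu (deep − shallow).
−αΔT = -4.41 × 10⁻⁴; βΔS = 6.84 × 10⁻⁴; sum Δρ/ρ₀ = 2.43 × 10⁻⁴.
Δρ/ρ₀ > 0, so Δρ > 0: deeper water is denser → statically stable.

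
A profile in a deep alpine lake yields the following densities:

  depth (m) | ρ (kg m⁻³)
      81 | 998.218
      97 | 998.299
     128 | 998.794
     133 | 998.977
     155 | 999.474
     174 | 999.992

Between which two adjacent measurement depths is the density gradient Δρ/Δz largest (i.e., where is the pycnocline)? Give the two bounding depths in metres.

128–133 m

Compute the density gradient over each adjacent pair:
  81–97 m: Δρ/Δz = 0.081/16 = 5.1 × 10⁻³ kg m⁻⁴
  97–128 m: Δρ/Δz = 0.495/31 = 0.016 kg m⁻⁴
  128–133 m: Δρ/Δz = 0.183/5 = 0.037 kg m⁻⁴
  133–155 m: Δρ/Δz = 0.497/22 = 0.023 kg m⁻⁴
  155–174 m: Δρ/Δz = 0.518/19 = 0.027 kg m⁻⁴
The largest gradient is in the 128–133 m interval — the pycnocline.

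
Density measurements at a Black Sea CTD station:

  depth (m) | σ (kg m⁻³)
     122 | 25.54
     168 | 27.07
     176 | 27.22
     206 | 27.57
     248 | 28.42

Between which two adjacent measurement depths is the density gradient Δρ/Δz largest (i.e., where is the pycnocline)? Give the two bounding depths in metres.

122–168 m

Compute the density gradient over each adjacent pair:
  122–168 m: Δρ/Δz = 1.53/46 = 0.033 kg m⁻⁴
  168–176 m: Δρ/Δz = 0.15/8 = 0.019 kg m⁻⁴
  176–206 m: Δρ/Δz = 0.35/30 = 0.012 kg m⁻⁴
  206–248 m: Δρ/Δz = 0.85/42 = 0.020 kg m⁻⁴
The largest gradient is in the 122–168 m interval — the pycnocline.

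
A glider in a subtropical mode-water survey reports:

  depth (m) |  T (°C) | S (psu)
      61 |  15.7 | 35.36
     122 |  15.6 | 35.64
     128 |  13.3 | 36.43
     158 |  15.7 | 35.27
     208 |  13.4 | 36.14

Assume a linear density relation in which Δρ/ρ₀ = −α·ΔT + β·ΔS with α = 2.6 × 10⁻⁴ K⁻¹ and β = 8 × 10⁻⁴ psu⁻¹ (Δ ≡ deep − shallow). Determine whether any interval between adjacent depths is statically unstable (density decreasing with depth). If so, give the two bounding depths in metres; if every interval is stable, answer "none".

Evaluate Δρ/ρ₀ = −αΔT + βΔS across each adjacent pair:
  61–122 m: −αΔT+βΔS = −(2.6 × 10⁻⁴)(-0.1)+(8 × 10⁻⁴)(+0.28) = 2.5 × 10⁻⁴ → stable
  122–128 m: −αΔT+βΔS = −(2.6 × 10⁻⁴)(-2.3)+(8 × 10⁻⁴)(+0.79) = 1.2 × 10⁻³ → stable
  128–158 m: −αΔT+βΔS = −(2.6 × 10⁻⁴)(+2.4)+(8 × 10⁻⁴)(-1.16) = -1.6 × 10⁻³ → UNSTABLE
  158–208 m: −αΔT+βΔS = −(2.6 × 10⁻⁴)(-2.3)+(8 × 10⁻⁴)(+0.87) = 1.3 × 10⁻³ → stable
The 128–158 m interval has Δρ < 0: lighter water underlies denser water.

128–158 m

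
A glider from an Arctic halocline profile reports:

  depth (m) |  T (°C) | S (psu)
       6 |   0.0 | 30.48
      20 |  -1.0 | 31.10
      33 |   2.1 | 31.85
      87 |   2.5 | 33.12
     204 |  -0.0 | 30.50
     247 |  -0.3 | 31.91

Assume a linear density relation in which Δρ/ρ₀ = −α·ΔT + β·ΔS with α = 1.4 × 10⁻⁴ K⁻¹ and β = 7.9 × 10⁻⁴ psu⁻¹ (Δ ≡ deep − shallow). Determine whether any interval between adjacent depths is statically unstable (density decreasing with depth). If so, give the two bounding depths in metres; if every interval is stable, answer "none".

87–204 m

Evaluate Δρ/ρ₀ = −αΔT + βΔS across each adjacent pair:
  6–20 m: −αΔT+βΔS = −(1.4 × 10⁻⁴)(-1.0)+(7.9 × 10⁻⁴)(+0.62) = 6.3 × 10⁻⁴ → stable
  20–33 m: −αΔT+βΔS = −(1.4 × 10⁻⁴)(+3.1)+(7.9 × 10⁻⁴)(+0.75) = 1.6 × 10⁻⁴ → stable
  33–87 m: −αΔT+βΔS = −(1.4 × 10⁻⁴)(+0.4)+(7.9 × 10⁻⁴)(+1.27) = 9.5 × 10⁻⁴ → stable
  87–204 m: −αΔT+βΔS = −(1.4 × 10⁻⁴)(-2.5)+(7.9 × 10⁻⁴)(-2.62) = -1.7 × 10⁻³ → UNSTABLE
  204–247 m: −αΔT+βΔS = −(1.4 × 10⁻⁴)(-0.3)+(7.9 × 10⁻⁴)(+1.41) = 1.2 × 10⁻³ → stable
The 87–204 m interval has Δρ < 0: lighter water underlies denser water.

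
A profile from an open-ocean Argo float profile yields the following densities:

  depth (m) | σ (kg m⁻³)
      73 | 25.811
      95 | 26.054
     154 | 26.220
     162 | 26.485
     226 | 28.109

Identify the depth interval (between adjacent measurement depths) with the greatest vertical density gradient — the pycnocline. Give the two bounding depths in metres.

Compute the density gradient over each adjacent pair:
  73–95 m: Δρ/Δz = 0.243/22 = 0.011 kg m⁻⁴
  95–154 m: Δρ/Δz = 0.166/59 = 2.8 × 10⁻³ kg m⁻⁴
  154–162 m: Δρ/Δz = 0.265/8 = 0.033 kg m⁻⁴
  162–226 m: Δρ/Δz = 1.624/64 = 0.025 kg m⁻⁴
The largest gradient is in the 154–162 m interval — the pycnocline.

154–162 m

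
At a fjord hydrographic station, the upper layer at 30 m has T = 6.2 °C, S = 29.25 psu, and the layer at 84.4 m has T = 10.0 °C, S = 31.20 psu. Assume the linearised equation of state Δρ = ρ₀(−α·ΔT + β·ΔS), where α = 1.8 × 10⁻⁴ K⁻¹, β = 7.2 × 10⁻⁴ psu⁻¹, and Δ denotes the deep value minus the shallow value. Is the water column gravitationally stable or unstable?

stable

ΔT = 10.0 − 6.2 = +3.8 K and ΔS = 31.20 − 29.25 = +1.95 psu (deep − shallow).
−αΔT = -6.84 × 10⁻⁴; βΔS = 1.404 × 10⁻³; sum Δρ/ρ₀ = 7.20 × 10⁻⁴.
Δρ/ρ₀ > 0, so Δρ > 0: deeper water is denser → statically stable.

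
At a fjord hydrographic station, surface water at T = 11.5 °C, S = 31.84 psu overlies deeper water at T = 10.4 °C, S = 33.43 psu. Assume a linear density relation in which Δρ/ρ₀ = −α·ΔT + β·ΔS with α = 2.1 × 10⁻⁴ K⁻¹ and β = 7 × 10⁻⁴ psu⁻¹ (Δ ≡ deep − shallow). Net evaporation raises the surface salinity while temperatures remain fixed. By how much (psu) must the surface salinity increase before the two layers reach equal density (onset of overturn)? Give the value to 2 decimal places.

1.92 psu

Neutral buoyancy requires −α(T_deep − T_surf) + β(S_deep − S_surf′) = 0.
S_surf′ = S_deep − (α/β)·ΔT = 33.43 − (2.1 × 10⁻⁴/7 × 10⁻⁴)·(-1.1) = 33.7600 psu.
Increase required: 33.7600 − 31.84 = 1.9200 psu.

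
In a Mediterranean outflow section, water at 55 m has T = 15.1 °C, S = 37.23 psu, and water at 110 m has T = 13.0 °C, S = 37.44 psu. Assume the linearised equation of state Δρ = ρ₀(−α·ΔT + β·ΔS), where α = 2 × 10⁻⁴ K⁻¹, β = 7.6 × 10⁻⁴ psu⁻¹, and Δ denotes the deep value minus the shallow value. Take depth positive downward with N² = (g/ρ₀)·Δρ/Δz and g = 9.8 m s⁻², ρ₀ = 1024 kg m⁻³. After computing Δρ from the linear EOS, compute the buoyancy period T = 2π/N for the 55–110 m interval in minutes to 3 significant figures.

ΔT = -2.1 K, ΔS = +0.21 psu (deep − shallow).
Δρ/ρ₀ = −αΔT + βΔS = 4.20 × 10⁻⁴ + 1.596 × 10⁻⁴ = 5.796 × 10⁻⁴, so Δρ ≈ 0.5935 kg m⁻³.
N² = (g/ρ₀)·Δρ/Δz = g·(Δρ/ρ₀)/Δz = 9.8 × 5.796 × 10⁻⁴ / 55 = 1.0327 × 10⁻⁴ s⁻².
N = √(1.0327 × 10⁻⁴) = 0.010162 rad s⁻¹ → T = 2π/N = 618.30 s = 10.305 min ≈ 10.3 min.

10.3 min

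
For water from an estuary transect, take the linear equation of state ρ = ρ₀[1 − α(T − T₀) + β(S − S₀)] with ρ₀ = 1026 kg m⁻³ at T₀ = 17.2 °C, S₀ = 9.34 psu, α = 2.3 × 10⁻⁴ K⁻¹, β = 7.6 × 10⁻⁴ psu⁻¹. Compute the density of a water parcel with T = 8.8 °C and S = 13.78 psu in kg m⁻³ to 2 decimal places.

T − T₀ = -8.4 K, S − S₀ = +4.44 psu.
Bracket = 1 − α·(-8.4) + β·(+4.44) = 1 + (5.3064 × 10⁻³) = 1.0053064.
ρ = 1026 × 1.0053064 = 1031.44 kg m⁻³.

1031.44 kg m⁻³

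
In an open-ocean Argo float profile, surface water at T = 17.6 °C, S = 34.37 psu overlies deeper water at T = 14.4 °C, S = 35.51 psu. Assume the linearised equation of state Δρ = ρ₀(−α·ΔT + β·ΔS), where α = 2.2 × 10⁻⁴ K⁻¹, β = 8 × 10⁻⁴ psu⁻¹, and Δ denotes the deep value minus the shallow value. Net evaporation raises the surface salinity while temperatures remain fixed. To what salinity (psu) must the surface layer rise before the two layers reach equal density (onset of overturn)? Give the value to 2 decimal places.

36.39 psu

Neutral buoyancy requires −α(T_deep − T_surf) + β(S_deep − S_surf′) = 0.
S_surf′ = S_deep − (α/β)·ΔT = 35.51 − (2.2 × 10⁻⁴/8 × 10⁻⁴)·(-3.2) = 36.3900 psu.
Increase required: 36.3900 − 34.37 = 2.0200 psu.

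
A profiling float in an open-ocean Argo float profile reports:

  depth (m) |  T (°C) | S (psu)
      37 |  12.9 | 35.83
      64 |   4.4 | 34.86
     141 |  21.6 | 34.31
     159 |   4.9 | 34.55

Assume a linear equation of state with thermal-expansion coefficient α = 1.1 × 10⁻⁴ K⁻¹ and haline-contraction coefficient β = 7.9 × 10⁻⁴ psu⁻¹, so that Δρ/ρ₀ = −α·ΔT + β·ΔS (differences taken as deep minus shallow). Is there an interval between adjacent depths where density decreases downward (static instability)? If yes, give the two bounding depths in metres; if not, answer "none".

64–141 m

Evaluate Δρ/ρ₀ = −αΔT + βΔS across each adjacent pair:
  37–64 m: −αΔT+βΔS = −(1.1 × 10⁻⁴)(-8.5)+(7.9 × 10⁻⁴)(-0.97) = 1.7 × 10⁻⁴ → stable
  64–141 m: −αΔT+βΔS = −(1.1 × 10⁻⁴)(+17.2)+(7.9 × 10⁻⁴)(-0.55) = -2.3 × 10⁻³ → UNSTABLE
  141–159 m: −αΔT+βΔS = −(1.1 × 10⁻⁴)(-16.7)+(7.9 × 10⁻⁴)(+0.24) = 2.0 × 10⁻³ → stable
The 64–141 m interval has Δρ < 0: lighter water underlies denser water.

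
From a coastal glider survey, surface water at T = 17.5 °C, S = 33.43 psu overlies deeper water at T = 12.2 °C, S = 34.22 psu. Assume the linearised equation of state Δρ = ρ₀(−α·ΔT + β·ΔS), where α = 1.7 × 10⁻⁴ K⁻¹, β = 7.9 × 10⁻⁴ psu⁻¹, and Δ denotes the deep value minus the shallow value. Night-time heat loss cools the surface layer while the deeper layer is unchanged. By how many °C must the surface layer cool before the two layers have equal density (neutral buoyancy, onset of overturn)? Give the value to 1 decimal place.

Neutral buoyancy requires Δρ = 0, i.e. −α(T_deep − T_surf′) + β(S_deep − S_surf) = 0.
T_surf′ = T_deep − (β/α)·ΔS = 12.2 − (7.9 × 10⁻⁴/1.7 × 10⁻⁴)·(+0.79) = 8.529 °C.
Cooling required: 17.5 − (8.529) = 8.971 °C.

9.0 °C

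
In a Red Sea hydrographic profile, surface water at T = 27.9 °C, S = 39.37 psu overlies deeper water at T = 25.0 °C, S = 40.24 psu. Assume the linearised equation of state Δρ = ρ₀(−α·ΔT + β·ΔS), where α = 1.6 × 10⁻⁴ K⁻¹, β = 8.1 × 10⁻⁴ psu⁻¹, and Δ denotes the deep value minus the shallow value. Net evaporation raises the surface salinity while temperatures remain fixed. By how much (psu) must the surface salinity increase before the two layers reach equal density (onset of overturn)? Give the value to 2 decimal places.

1.44 psu

Neutral buoyancy requires −α(T_deep − T_surf) + β(S_deep − S_surf′) = 0.
S_surf′ = S_deep − (α/β)·ΔT = 40.24 − (1.6 × 10⁻⁴/8.1 × 10⁻⁴)·(-2.9) = 40.8128 psu.
Increase required: 40.8128 − 39.37 = 1.4428 psu.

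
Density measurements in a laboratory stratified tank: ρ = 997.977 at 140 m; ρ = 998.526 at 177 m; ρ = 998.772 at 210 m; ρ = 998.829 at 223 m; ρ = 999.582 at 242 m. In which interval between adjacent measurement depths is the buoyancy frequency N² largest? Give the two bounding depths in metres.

223–242 m

Compute the density gradient over each adjacent pair:
  140–177 m: Δρ/Δz = 0.549/37 = 0.015 kg m⁻⁴
  177–210 m: Δρ/Δz = 0.246/33 = 7.5 × 10⁻³ kg m⁻⁴
  210–223 m: Δρ/Δz = 0.057/13 = 4.4 × 10⁻³ kg m⁻⁴
  223–242 m: Δρ/Δz = 0.753/19 = 0.040 kg m⁻⁴
The largest gradient is in the 223–242 m interval — the pycnocline.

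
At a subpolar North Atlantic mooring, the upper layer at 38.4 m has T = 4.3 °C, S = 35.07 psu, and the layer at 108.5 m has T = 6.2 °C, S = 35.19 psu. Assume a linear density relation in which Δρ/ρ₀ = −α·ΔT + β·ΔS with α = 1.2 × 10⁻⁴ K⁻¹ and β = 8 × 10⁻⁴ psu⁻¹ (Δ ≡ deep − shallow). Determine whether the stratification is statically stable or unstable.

ΔT = 6.2 − 4.3 = +1.9 K and ΔS = 35.19 − 35.07 = +0.12 psu (deep − shallow).
−αΔT = -2.28 × 10⁻⁴; βΔS = 9.60 × 10⁻⁵; sum Δρ/ρ₀ = -1.32 × 10⁻⁴.
Δρ/ρ₀ < 0, so Δρ < 0: deeper water is lighter → statically unstable; the column would overturn.

unstable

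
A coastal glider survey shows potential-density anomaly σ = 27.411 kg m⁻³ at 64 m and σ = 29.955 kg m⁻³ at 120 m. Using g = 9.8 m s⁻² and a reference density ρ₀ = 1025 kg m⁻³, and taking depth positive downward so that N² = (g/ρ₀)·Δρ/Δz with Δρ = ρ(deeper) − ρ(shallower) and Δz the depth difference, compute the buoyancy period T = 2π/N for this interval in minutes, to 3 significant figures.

Δρ = 1029.955 − 1027.411 = 2.544 kg m⁻³ over Δz = 120 − 64 = 56 m.
N² = (9.8/1025) × (2.544/56) = 4.3434 × 10⁻⁴ s⁻².
N = √(4.3434 × 10⁻⁴) = 0.020841 rad s⁻¹, so T = 2π/N = 301.48 s = 5.0247 min ≈ 5.02 min.

5.02 min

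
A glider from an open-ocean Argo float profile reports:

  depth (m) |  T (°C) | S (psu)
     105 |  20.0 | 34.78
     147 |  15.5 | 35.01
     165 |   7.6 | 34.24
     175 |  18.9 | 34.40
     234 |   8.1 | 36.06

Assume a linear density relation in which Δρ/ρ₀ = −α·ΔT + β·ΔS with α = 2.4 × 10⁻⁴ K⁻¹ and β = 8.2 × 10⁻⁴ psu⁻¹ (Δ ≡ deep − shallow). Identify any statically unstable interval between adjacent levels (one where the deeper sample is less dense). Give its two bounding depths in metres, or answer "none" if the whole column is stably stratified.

Evaluate Δρ/ρ₀ = −αΔT + βΔS across each adjacent pair:
  105–147 m: −αΔT+βΔS = −(2.4 × 10⁻⁴)(-4.5)+(8.2 × 10⁻⁴)(+0.23) = 1.3 × 10⁻³ → stable
  147–165 m: −αΔT+βΔS = −(2.4 × 10⁻⁴)(-7.9)+(8.2 × 10⁻⁴)(-0.77) = 1.3 × 10⁻³ → stable
  165–175 m: −αΔT+βΔS = −(2.4 × 10⁻⁴)(+11.3)+(8.2 × 10⁻⁴)(+0.16) = -2.6 × 10⁻³ → UNSTABLE
  175–234 m: −αΔT+βΔS = −(2.4 × 10⁻⁴)(-10.8)+(8.2 × 10⁻⁴)(+1.66) = 4.0 × 10⁻³ → stable
The 165–175 m interval has Δρ < 0: lighter water underlies denser water.

165–175 m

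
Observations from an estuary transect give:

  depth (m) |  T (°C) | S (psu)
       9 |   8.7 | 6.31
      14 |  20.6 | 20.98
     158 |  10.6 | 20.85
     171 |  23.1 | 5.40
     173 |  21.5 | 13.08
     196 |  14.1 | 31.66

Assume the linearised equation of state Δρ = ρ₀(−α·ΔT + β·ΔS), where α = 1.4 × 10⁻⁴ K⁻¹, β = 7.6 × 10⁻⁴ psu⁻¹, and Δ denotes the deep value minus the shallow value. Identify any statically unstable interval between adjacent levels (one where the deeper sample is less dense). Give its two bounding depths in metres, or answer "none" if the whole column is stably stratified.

158–171 m

Evaluate Δρ/ρ₀ = −αΔT + βΔS across each adjacent pair:
  9–14 m: −αΔT+βΔS = −(1.4 × 10⁻⁴)(+11.9)+(7.6 × 10⁻⁴)(+14.67) = 9.5 × 10⁻³ → stable
  14–158 m: −αΔT+βΔS = −(1.4 × 10⁻⁴)(-10.0)+(7.6 × 10⁻⁴)(-0.13) = 1.3 × 10⁻³ → stable
  158–171 m: −αΔT+βΔS = −(1.4 × 10⁻⁴)(+12.5)+(7.6 × 10⁻⁴)(-15.45) = -0.013 → UNSTABLE
  171–173 m: −αΔT+βΔS = −(1.4 × 10⁻⁴)(-1.6)+(7.6 × 10⁻⁴)(+7.68) = 6.1 × 10⁻³ → stable
  173–196 m: −αΔT+βΔS = −(1.4 × 10⁻⁴)(-7.4)+(7.6 × 10⁻⁴)(+18.58) = 0.015 → stable
The 158–171 m interval has Δρ < 0: lighter water underlies denser water.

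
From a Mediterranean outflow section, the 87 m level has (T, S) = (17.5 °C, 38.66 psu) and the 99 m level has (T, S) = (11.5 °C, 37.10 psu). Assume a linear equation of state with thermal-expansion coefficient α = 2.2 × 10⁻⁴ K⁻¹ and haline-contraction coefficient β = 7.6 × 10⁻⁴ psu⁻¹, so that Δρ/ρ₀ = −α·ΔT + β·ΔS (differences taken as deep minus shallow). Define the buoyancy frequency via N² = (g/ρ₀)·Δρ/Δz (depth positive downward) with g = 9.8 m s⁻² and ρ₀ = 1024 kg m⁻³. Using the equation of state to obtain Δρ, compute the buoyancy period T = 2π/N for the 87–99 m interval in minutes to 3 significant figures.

ΔT = -6.0 K, ΔS = -1.56 psu (deep − shallow).
Δρ/ρ₀ = −αΔT + βΔS = 1.32 × 10⁻³ − 1.1856 × 10⁻³ = 1.344 × 10⁻⁴, so Δρ ≈ 0.1376 kg m⁻³.
N² = (g/ρ₀)·Δρ/Δz = g·(Δρ/ρ₀)/Δz = 9.8 × 1.344 × 10⁻⁴ / 12 = 1.0976 × 10⁻⁴ s⁻².
N = √(1.0976 × 10⁻⁴) = 0.010477 rad s⁻¹ → T = 2π/N = 599.71 s = 9.9952 min ≈ 10.0 min.

10.0 min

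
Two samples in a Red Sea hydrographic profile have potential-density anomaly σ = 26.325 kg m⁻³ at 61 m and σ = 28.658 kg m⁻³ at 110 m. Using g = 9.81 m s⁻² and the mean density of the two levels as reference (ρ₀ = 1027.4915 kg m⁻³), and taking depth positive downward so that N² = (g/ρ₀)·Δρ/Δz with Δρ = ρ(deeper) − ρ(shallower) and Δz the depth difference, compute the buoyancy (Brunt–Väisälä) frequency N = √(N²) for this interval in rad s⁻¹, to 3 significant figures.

0.0213 rad s⁻¹

Δρ = 1028.658 − 1026.325 = 2.333 kg m⁻³ over Δz = 110 − 61 = 49 m.
N² = (9.81/1027.4915) × (2.333/49) = 4.5458 × 10⁻⁴ s⁻².
N = √(4.5458 × 10⁻⁴) = 0.021321 rad s⁻¹ ≈ 0.0213 rad s⁻¹.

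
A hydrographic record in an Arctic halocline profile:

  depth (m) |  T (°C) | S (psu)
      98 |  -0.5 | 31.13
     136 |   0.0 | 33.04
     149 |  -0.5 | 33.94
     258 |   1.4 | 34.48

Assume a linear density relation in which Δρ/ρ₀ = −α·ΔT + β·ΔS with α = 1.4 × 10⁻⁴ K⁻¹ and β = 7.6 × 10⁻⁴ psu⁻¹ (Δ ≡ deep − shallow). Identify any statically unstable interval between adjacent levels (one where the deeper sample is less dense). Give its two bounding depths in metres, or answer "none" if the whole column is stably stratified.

Evaluate Δρ/ρ₀ = −αΔT + βΔS across each adjacent pair:
  98–136 m: −αΔT+βΔS = −(1.4 × 10⁻⁴)(+0.5)+(7.6 × 10⁻⁴)(+1.91) = 1.4 × 10⁻³ → stable
  136–149 m: −αΔT+βΔS = −(1.4 × 10⁻⁴)(-0.5)+(7.6 × 10⁻⁴)(+0.90) = 7.5 × 10⁻⁴ → stable
  149–258 m: −αΔT+βΔS = −(1.4 × 10⁻⁴)(+1.9)+(7.6 × 10⁻⁴)(+0.54) = 1.4 × 10⁻⁴ → stable
Every interval has Δρ > 0: the column is stably stratified throughout.

none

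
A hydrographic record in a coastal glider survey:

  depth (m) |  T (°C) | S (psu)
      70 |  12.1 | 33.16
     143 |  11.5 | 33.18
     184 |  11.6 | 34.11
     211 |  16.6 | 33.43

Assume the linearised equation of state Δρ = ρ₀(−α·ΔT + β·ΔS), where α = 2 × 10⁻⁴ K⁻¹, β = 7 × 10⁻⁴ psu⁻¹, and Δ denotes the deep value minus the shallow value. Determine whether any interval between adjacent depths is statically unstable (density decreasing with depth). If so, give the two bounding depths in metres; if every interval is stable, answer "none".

184–211 m

Evaluate Δρ/ρ₀ = −αΔT + βΔS across each adjacent pair:
  70–143 m: −αΔT+βΔS = −(2 × 10⁻⁴)(-0.6)+(7 × 10⁻⁴)(+0.02) = 1.3 × 10⁻⁴ → stable
  143–184 m: −αΔT+βΔS = −(2 × 10⁻⁴)(+0.1)+(7 × 10⁻⁴)(+0.93) = 6.3 × 10⁻⁴ → stable
  184–211 m: −αΔT+βΔS = −(2 × 10⁻⁴)(+5.0)+(7 × 10⁻⁴)(-0.68) = -1.5 × 10⁻³ → UNSTABLE
The 184–211 m interval has Δρ < 0: lighter water underlies denser water.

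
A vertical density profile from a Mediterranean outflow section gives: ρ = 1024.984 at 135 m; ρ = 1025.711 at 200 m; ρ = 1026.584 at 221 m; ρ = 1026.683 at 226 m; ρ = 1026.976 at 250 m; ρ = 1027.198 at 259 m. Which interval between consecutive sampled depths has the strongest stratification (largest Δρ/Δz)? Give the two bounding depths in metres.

200–221 m

Compute the density gradient over each adjacent pair:
  135–200 m: Δρ/Δz = 0.727/65 = 0.011 kg m⁻⁴
  200–221 m: Δρ/Δz = 0.873/21 = 0.042 kg m⁻⁴
  221–226 m: Δρ/Δz = 0.099/5 = 0.020 kg m⁻⁴
  226–250 m: Δρ/Δz = 0.293/24 = 0.012 kg m⁻⁴
  250–259 m: Δρ/Δz = 0.222/9 = 0.025 kg m⁻⁴
The largest gradient is in the 200–221 m interval — the pycnocline.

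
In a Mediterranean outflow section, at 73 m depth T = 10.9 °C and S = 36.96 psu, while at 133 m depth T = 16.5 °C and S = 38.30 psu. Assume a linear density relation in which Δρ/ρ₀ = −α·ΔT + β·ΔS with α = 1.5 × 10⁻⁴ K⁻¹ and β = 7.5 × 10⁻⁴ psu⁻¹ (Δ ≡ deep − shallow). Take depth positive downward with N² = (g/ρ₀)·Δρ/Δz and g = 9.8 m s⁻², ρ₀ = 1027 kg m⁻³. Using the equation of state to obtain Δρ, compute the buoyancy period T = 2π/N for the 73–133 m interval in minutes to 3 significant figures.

20.2 min

ΔT = +5.6 K, ΔS = +1.34 psu (deep − shallow).
Δρ/ρ₀ = −αΔT + βΔS = -8.40 × 10⁻⁴ + 1.005 × 10⁻³ = 1.65 × 10⁻⁴, so Δρ ≈ 0.1695 kg m⁻³.
N² = (g/ρ₀)·Δρ/Δz = g·(Δρ/ρ₀)/Δz = 9.8 × 1.65 × 10⁻⁴ / 60 = 2.6950 × 10⁻⁵ s⁻².
N = √(2.6950 × 10⁻⁵) = 5.1913 × 10⁻³ rad s⁻¹ → T = 2π/N = 1.2103 × 10³ s = 20.172 min ≈ 20.2 min.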